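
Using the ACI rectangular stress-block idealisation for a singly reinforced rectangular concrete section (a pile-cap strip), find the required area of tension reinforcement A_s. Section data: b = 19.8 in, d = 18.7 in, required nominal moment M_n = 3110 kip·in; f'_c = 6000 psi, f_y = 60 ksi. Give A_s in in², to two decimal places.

A_s ≈ 2.91 in²

From M_n = 0.85 f'_c a b (d − a/2):
a = d − √(d² − 2M_n/(0.85 f'_c b)) = 18.7 − √(18.7² − 2 × 3110/(0.85 × 6 × 19.8)) = 1.727 in.
A_s = 0.85 f'_c a b / f_y = 0.85 × 6 × 1.727 × 19.8 / 60 = 2.907 in².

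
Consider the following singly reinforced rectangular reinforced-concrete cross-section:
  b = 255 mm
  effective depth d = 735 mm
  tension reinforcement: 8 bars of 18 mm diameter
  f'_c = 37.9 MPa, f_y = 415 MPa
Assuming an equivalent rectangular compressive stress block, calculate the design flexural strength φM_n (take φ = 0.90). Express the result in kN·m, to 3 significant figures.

A_s = 8 × 254 = 2032 mm².
T = A_s f_y = 2032 × 415 = 843280 N = 843.28 kN.
From C = T: a = T/(0.85 f'_c b) = 843280/(0.85 × 37.9 × 255) = 102.65 mm.
M_n = T(d − a/2) = 843.28 kN × (735 − 51.325) mm = 576.53 kN·m.
φM_n = 0.90 × 576.53 = 518.88 kN·m.

φM_n ≈ 519 kN·m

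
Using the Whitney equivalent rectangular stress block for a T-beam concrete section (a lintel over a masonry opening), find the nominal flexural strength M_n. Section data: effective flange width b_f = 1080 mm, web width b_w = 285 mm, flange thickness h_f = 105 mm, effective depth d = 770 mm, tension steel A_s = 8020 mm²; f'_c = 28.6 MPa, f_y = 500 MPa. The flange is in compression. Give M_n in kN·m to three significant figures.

Tension: T = A_s f_y = 8020 × 500 = 4010000 N.
Try a within the flange: a = T/(0.85 f'_c b_f) = 4010000/(0.85 × 28.6 × 1080) = 152.73 mm.
a = 152.73 > h_f = 105 mm: the block extends into the web. Split into flange-overhang and web parts.
C_f = 0.85 f'_c (b_f − b_w) h_f = 0.85 × 28.6 × (1080 − 285) × 105 = 2029277 N.
Remaining web compression depth: a_w = (T − C_f)/(0.85 f'_c b_w) = (4010000 − 2029277)/(0.85 × 28.6 × 285) = 285.89 mm.
M_n = C_f(d − h_f/2) + (T − C_f)(d − a_w/2) = 2029277 × (770 − 52.5) + 1980723 × (770 − 142.945) = 1456.01 + 1242.02 = 2698.03 × 10⁶ N·mm.
M_n = 2698.03 kN·m.

M_n ≈ 2700 kN·m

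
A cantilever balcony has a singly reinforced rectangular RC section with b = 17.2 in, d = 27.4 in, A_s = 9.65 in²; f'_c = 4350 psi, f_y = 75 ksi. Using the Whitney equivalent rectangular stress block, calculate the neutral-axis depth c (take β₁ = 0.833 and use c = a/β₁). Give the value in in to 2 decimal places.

c ≈ 13.66 in

T = A_s f_y = 9.65 × 75 = 723.75 kips.
a = T/(0.85 f'_c b) = 723.75/(0.85 × 4.35 × 17.2) = 11.3803 in.
With β₁ = 0.833, c = a/β₁ = 11.3803/0.833 = 13.66 in.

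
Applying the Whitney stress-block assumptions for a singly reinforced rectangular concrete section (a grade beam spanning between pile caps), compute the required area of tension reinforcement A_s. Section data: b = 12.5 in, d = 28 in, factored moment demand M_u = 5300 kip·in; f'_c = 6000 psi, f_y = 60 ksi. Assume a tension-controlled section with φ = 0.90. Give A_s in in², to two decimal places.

M_n = M_u/φ = 5300/0.90 = 5888.89 kip·in.
From M_n = 0.85 f'_c a b (d − a/2):
a = d − √(d² − 2M_n/(0.85 f'_c b)) = 28 − √(28² − 2 × 5888.89/(0.85 × 6 × 12.5)) = 3.520 in.
A_s = 0.85 f'_c a b / f_y = 0.85 × 6 × 3.520 × 12.5 / 60 = 3.740 in².

A_s ≈ 3.74 in²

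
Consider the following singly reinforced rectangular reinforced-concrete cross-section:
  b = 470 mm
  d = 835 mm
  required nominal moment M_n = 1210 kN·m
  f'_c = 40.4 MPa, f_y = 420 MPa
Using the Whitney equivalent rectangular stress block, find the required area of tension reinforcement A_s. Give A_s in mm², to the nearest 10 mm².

A_s ≈ 3660 mm²

With M_n = 0.85 f'_c a b (d − a/2), solve the quadratic for a:
a = d − √(d² − 2M_n/(0.85 f'_c b)) = 835 − √(835² − 2 × 1210×10⁶/(0.85 × 40.4 × 470)) = 95.21 mm.
A_s = 0.85 f'_c a b / f_y = 0.85 × 40.4 × 95.21 × 470 / 420 = 3658.7 mm².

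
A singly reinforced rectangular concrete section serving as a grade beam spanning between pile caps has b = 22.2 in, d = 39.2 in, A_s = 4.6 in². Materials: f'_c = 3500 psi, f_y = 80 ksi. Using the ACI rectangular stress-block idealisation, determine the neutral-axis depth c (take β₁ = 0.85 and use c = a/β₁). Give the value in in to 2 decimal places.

T = A_s f_y = 4.6 × 80 = 368 kips.
a = T/(0.85 f'_c b) = 368/(0.85 × 3.5 × 22.2) = 5.5720 in.
With β₁ = 0.85, c = a/β₁ = 5.5720/0.85 = 6.56 in.

c ≈ 6.56 in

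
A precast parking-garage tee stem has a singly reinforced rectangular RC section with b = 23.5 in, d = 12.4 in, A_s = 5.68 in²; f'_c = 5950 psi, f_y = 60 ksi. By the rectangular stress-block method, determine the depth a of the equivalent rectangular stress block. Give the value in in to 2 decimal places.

T = A_s f_y = 5.68 × 60 = 340.8 kips.
a = T/(0.85 f'_c b) = 340.8/(0.85 × 5.95 × 23.5) = 2.87 in.

a ≈ 2.87 in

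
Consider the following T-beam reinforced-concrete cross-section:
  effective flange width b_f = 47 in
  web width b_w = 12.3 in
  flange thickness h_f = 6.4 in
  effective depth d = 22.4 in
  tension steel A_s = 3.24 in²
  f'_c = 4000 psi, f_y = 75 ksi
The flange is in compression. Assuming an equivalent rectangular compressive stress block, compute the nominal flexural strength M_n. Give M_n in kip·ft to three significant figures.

M_n ≈ 438 kip·ft

Tension: T = A_s f_y = 3.24 × 75 = 243 kips.
Try a within the flange: a = T/(0.85 f'_c b_f) = 243/(0.85 × 4 × 47) = 1.521 in.
Since a = 1.521 ≤ h_f = 6.4 in, the stress block lies entirely in the flange; analyse as a rectangular beam of width b_f.
M_n = T(d − a/2) = 243 × (22.4 − 0.7605) = 5258.4 kip·in.
M_n = 5258.4/12 = 438.20 kip·ft.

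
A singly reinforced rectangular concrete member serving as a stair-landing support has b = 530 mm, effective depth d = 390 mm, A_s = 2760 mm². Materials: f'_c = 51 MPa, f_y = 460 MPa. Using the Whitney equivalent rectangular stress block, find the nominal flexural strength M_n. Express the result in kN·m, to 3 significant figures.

M_n ≈ 460 kN·m

T = A_s f_y = 2760 × 460 = 1269600 N = 1269.6 kN.
From C = T: a = T/(0.85 f'_c b) = 1269600/(0.85 × 51 × 530) = 55.26 mm.
M_n = T(d − a/2) = 1269.6 kN × (390 − 27.63) mm = 460.06 kN·m.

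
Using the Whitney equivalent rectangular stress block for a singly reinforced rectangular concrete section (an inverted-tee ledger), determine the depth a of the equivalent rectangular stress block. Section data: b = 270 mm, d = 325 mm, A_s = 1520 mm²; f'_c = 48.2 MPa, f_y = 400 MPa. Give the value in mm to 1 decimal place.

a ≈ 55.0 mm

T = A_s f_y = 1520 × 400 = 608000 N = 608 kN.
Setting C = 0.85 f'_c a b equal to T: a = 608000/(0.85 × 48.2 × 270) = 55.0 mm.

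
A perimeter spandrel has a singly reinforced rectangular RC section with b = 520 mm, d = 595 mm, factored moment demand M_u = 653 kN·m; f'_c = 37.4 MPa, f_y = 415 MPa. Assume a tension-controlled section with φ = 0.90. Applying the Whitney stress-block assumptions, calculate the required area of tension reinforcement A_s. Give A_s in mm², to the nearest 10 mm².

A_s ≈ 3150 mm²

M_n = M_u/φ = 653/0.90 = 725.556 kN·m.
With M_n = 0.85 f'_c a b (d − a/2), solve the quadratic for a:
a = d − √(d² − 2M_n/(0.85 f'_c b)) = 595 − √(595² − 2 × 725.556×10⁶/(0.85 × 37.4 × 520)) = 79.01 mm.
A_s = 0.85 f'_c a b / f_y = 0.85 × 37.4 × 79.01 × 520 / 415 = 3147.2 mm².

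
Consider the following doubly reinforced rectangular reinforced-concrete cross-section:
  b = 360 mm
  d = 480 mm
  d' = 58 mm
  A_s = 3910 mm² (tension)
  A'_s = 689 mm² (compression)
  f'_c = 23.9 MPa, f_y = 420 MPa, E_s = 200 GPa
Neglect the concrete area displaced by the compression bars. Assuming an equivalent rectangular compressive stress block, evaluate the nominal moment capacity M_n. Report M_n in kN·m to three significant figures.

Assume both tension and compression steel yield.
Net tension couple steel: A_s − A'_s = 3221 mm².
a = (A_s − A'_s) f_y / (0.85 f'_c b) = 1352820/(0.85 × 23.9 × 360) = 184.98 mm.
c = a/β₁ = 184.98/0.85 = 217.62 mm; ε'_s = 0.003(c − d')/c = 0.0022 ≥ f_y/E_s = 0.0021, so compression steel does yield.
M_n = (A_s − A'_s) f_y (d − a/2) + A'_s f_y (d − d') = [1352820 × (480 − 92.49) + 289380 × (480 − 58)] × 10⁻⁶ = 524.23 + 122.12 = 646.35 kN·m.

M_n ≈ 646 kN·m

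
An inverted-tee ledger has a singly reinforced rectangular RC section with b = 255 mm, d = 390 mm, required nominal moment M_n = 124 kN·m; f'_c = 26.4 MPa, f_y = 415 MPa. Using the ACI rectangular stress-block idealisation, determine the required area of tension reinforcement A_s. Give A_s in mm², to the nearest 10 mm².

With M_n = 0.85 f'_c a b (d − a/2), solve the quadratic for a:
a = d − √(d² − 2M_n/(0.85 f'_c b)) = 390 − √(390² − 2 × 124×10⁶/(0.85 × 26.4 × 255)) = 60.21 mm.
A_s = 0.85 f'_c a b / f_y = 0.85 × 26.4 × 60.21 × 255 / 415 = 830.2 mm².

A_s ≈ 830 mm²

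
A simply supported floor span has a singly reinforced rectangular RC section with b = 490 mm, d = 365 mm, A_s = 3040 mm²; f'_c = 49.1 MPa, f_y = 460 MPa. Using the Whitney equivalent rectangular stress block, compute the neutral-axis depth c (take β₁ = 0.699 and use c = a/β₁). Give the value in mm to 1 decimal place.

c ≈ 97.8 mm

T = A_s f_y = 3040 × 460 = 1398400 N = 1398.4 kN.
Setting C = 0.85 f'_c a b equal to T: a = 1398400/(0.85 × 49.1 × 490) = 68.381 mm.
With β₁ = 0.699, c = a/β₁ = 68.381/0.699 = 97.8 mm.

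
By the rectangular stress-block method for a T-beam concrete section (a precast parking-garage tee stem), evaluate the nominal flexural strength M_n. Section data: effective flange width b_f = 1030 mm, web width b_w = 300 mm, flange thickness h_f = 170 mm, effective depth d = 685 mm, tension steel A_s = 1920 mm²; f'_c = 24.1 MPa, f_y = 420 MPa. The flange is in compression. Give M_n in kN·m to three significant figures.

Tension: T = A_s f_y = 1920 × 420 = 806400 N.
Try a within the flange: a = T/(0.85 f'_c b_f) = 806400/(0.85 × 24.1 × 1030) = 38.22 mm.
Since a = 38.22 ≤ h_f = 170 mm, the stress block lies entirely in the flange; analyse as a rectangular beam of width b_f.
M_n = T(d − a/2) = 806400 × (685 − 19.11) = 536.97 × 10⁶ N·mm.
M_n = 536.97 kN·m.

M_n ≈ 537 kN·m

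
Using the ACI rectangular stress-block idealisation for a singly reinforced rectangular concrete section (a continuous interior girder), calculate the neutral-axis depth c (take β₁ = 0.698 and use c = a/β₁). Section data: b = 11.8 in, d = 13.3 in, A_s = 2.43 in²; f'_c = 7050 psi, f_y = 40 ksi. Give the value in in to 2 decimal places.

c ≈ 1.97 in

T = A_s f_y = 2.43 × 40 = 97.2 kips.
a = T/(0.85 f'_c b) = 97.2/(0.85 × 7.05 × 11.8) = 1.3746 in.
With β₁ = 0.698, c = a/β₁ = 1.3746/0.698 = 1.97 in.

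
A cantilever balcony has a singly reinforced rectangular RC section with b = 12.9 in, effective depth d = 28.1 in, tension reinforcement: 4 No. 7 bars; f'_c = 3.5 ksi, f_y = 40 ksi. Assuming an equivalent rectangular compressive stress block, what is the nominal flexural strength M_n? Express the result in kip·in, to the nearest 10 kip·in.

M_n ≈ 2580 kip·in

A_s = 4 × 0.6 = 2.4 in².
T = A_s f_y = 2.4 × 40 = 96 kips.
a = T/(0.85 f'_c b) = 96/(0.85 × 3.5 × 12.9) = 2.501 in.
M_n = T(d − a/2) = 96 × (28.1 − 1.2505) = 2577.6 kip·in.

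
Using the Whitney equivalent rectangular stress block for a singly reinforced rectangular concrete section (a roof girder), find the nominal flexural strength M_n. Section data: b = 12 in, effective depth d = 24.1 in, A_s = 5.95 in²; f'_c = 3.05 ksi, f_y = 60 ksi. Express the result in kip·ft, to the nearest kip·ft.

M_n ≈ 546 kip·ft

T = A_s f_y = 5.95 × 60 = 357 kips.
a = T/(0.85 f'_c b) = 357/(0.85 × 3.05 × 12) = 11.475 in.
M_n = T(d − a/2) = 357 × (24.1 − 5.7375) = 6555.4 kip·in = 6555.4/12 = 546.28 kip·ft.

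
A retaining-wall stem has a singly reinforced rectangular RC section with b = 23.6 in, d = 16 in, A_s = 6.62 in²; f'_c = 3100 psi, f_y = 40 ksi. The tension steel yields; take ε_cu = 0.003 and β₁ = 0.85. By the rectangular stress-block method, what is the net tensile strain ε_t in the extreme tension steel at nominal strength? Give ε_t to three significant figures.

ε_t ≈ 0.00658

a = A_s f_y/(0.85 f'_c b) = 4.258 in.
β₁ = 0.85, so c = a/β₁ = 4.258/0.85 = 5.009 in.
From the linear strain diagram with ε_cu = 0.003: ε_t = 0.003 (d − c)/c = 0.003 × (16 − 5.009)/5.009 = 0.00658.
Since ε_t ≥ 0.005, the section is tension-controlled.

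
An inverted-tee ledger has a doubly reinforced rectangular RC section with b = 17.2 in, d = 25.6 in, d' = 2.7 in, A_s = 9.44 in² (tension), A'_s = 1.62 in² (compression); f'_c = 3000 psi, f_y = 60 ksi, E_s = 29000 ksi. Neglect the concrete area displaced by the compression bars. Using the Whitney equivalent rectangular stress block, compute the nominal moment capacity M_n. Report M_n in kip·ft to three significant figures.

M_n ≈ 977 kip·ft

Assume both steels yield.
a = (A_s − A'_s) f_y/(0.85 f'_c b) = (9.44 − 1.62) × 60/(0.85 × 3 × 17.2) = 10.698 in.
c = a/β₁ = 10.698/0.85 = 12.586 in; ε'_s = 0.003(c − d')/c = 0.0024 ≥ ε_y = 0.0021, so the compression steel yields.
M_n = (A_s − A'_s) f_y (d − a/2) + A'_s f_y (d − d') = 469.2 × (25.6 − 5.349) + 97.2 × (25.6 − 2.7) = 9501.8 + 2225.9 = 11727.7 kip·in = 11727.7/12 = 977.31 kip·ft.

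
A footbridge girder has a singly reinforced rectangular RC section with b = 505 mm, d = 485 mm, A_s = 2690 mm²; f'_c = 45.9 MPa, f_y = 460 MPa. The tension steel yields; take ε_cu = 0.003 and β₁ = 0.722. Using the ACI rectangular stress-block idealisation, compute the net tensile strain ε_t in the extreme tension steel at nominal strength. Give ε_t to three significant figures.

a = A_s f_y/(0.85 f'_c b) = 62.80 mm.
β₁ = 0.722, so c = a/β₁ = 62.80/0.722 = 86.98 mm.
From the linear strain diagram with ε_cu = 0.003: ε_t = 0.003 (d − c)/c = 0.003 × (485 − 86.98)/86.98 = 0.0137.
Since ε_t ≥ 0.005, the section is tension-controlled.

ε_t ≈ 0.0137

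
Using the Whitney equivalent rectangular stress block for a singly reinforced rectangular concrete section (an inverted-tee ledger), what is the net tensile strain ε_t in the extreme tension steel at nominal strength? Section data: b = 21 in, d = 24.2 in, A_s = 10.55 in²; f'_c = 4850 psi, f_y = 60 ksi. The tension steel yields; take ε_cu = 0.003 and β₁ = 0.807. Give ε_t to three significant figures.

a = A_s f_y/(0.85 f'_c b) = 7.312 in.
β₁ = 0.807, so c = a/β₁ = 7.312/0.807 = 9.061 in.
From the linear strain diagram with ε_cu = 0.003: ε_t = 0.003 (d − c)/c = 0.003 × (24.2 − 9.061)/9.061 = 0.00501.
Since ε_t ≥ 0.005, the section is tension-controlled.

ε_t ≈ 0.00501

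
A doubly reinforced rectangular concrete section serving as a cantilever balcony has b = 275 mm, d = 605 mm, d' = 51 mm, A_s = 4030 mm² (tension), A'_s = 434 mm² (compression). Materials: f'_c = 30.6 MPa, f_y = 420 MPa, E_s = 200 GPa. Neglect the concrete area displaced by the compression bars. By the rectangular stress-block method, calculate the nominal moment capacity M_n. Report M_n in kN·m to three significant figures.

Assume both tension and compression steel yield.
Net tension couple steel: A_s − A'_s = 3596 mm².
a = (A_s − A'_s) f_y / (0.85 f'_c b) = 1510320/(0.85 × 30.6 × 275) = 211.15 mm.
c = a/β₁ = 211.15/0.831 = 254.09 mm; ε'_s = 0.003(c − d')/c = 0.0024 ≥ f_y/E_s = 0.0021, so compression steel does yield.
M_n = (A_s − A'_s) f_y (d − a/2) + A'_s f_y (d − d') = [1510320 × (605 − 105.575) + 182280 × (605 − 51)] × 10⁻⁶ = 754.29 + 100.98 = 855.27 kN·m.

M_n ≈ 855 kN·m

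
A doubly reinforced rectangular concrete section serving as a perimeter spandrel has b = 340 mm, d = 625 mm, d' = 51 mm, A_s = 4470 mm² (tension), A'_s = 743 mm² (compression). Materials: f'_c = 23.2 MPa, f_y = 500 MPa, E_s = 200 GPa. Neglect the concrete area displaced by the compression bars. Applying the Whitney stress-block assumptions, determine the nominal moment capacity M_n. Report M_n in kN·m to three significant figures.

Assume both tension and compression steel yield.
Net tension couple steel: A_s − A'_s = 3727 mm².
a = (A_s − A'_s) f_y / (0.85 f'_c b) = 1863500/(0.85 × 23.2 × 340) = 277.94 mm.
c = a/β₁ = 277.94/0.85 = 326.99 mm; ε'_s = 0.003(c − d')/c = 0.0025 ≥ f_y/E_s = 0.0025, so compression steel does yield.
M_n = (A_s − A'_s) f_y (d − a/2) + A'_s f_y (d − d') = [1863500 × (625 − 138.97) + 371500 × (625 − 51)] × 10⁻⁶ = 905.72 + 213.24 = 1118.96 kN·m.

M_n ≈ 1120 kN·m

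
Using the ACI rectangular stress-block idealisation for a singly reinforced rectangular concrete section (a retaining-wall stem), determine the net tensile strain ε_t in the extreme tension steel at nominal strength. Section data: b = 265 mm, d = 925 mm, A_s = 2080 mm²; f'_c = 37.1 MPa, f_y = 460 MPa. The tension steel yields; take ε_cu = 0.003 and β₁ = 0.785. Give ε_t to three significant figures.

a = A_s f_y/(0.85 f'_c b) = 114.49 mm.
β₁ = 0.785, so c = a/β₁ = 114.49/0.785 = 145.85 mm.
From the linear strain diagram with ε_cu = 0.003: ε_t = 0.003 (d − c)/c = 0.003 × (925 − 145.85)/145.85 = 0.0160.
Since ε_t ≥ 0.005, the section is tension-controlled.

ε_t ≈ 0.0160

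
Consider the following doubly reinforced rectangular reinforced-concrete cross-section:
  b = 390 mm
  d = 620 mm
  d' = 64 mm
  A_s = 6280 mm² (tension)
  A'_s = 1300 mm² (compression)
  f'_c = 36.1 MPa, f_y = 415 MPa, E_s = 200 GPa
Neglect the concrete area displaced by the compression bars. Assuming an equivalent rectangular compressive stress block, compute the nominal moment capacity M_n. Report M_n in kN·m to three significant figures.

Assume both tension and compression steel yield.
Net tension couple steel: A_s − A'_s = 4980 mm².
a = (A_s − A'_s) f_y / (0.85 f'_c b) = 2066700/(0.85 × 36.1 × 390) = 172.70 mm.
c = a/β₁ = 172.70/0.792 = 218.06 mm; ε'_s = 0.003(c − d')/c = 0.0021 ≥ f_y/E_s = 0.0021, so compression steel does yield.
M_n = (A_s − A'_s) f_y (d − a/2) + A'_s f_y (d − d') = [2066700 × (620 − 86.35) + 539500 × (620 − 64)] × 10⁻⁶ = 1102.89 + 299.96 = 1402.85 kN·m.

M_n ≈ 1400 kN·m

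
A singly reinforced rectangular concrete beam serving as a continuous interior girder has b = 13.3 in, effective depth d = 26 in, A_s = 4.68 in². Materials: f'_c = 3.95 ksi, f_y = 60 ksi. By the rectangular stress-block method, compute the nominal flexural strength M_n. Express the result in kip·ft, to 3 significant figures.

M_n ≈ 535 kip·ft

T = A_s f_y = 4.68 × 60 = 280.8 kips.
a = T/(0.85 f'_c b) = 280.8/(0.85 × 3.95 × 13.3) = 6.288 in.
M_n = T(d − a/2) = 280.8 × (26 − 3.144) = 6418.0 kip·in = 6418.0/12 = 534.83 kip·ft.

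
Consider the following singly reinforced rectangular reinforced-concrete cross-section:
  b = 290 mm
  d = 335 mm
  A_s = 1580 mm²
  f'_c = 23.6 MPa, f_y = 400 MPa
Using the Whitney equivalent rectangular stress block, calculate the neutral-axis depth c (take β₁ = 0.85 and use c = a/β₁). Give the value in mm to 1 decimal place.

c ≈ 127.8 mm

T = A_s f_y = 1580 × 400 = 632000 N = 632 kN.
Setting C = 0.85 f'_c a b equal to T: a = 632000/(0.85 × 23.6 × 290) = 108.640 mm.
With β₁ = 0.85, c = a/β₁ = 108.640/0.85 = 127.8 mm.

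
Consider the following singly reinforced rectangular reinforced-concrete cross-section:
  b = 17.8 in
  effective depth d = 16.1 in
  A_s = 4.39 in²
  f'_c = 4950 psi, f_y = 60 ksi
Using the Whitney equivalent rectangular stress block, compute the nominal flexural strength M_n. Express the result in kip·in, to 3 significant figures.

M_n ≈ 3780 kip·in

T = A_s f_y = 4.39 × 60 = 263.4 kips.
a = T/(0.85 f'_c b) = 263.4/(0.85 × 4.95 × 17.8) = 3.517 in.
M_n = T(d − a/2) = 263.4 × (16.1 − 1.7585) = 3777.6 kip·in.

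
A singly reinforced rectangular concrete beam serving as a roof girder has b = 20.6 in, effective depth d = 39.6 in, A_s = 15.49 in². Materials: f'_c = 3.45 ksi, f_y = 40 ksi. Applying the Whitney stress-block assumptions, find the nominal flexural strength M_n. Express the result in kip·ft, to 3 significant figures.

M_n ≈ 1780 kip·ft

T = A_s f_y = 15.49 × 40 = 619.6 kips.
a = T/(0.85 f'_c b) = 619.6/(0.85 × 3.45 × 20.6) = 10.257 in.
M_n = T(d − a/2) = 619.6 × (39.6 − 5.1285) = 21358.5 kip·in = 21358.5/12 = 1779.88 kip·ft.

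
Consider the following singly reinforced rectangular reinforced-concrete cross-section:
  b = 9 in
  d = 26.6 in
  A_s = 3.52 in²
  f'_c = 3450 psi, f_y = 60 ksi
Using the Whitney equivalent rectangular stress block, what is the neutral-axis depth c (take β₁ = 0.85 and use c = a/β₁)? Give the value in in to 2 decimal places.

T = A_s f_y = 3.52 × 60 = 211.2 kips.
a = T/(0.85 f'_c b) = 211.2/(0.85 × 3.45 × 9) = 8.0023 in.
With β₁ = 0.85, c = a/β₁ = 8.0023/0.85 = 9.41 in.

c ≈ 9.41 in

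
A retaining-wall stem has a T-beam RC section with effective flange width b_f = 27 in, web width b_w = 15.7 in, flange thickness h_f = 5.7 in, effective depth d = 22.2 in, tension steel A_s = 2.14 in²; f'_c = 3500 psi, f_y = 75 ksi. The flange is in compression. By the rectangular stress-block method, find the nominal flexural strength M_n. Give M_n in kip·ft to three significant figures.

M_n ≈ 284 kip·ft

Tension: T = A_s f_y = 2.14 × 75 = 160.5 kips.
Try a within the flange: a = T/(0.85 f'_c b_f) = 160.5/(0.85 × 3.5 × 27) = 1.998 in.
Since a = 1.998 ≤ h_f = 5.7 in, the stress block lies entirely in the flange; analyse as a rectangular beam of width b_f.
M_n = T(d − a/2) = 160.5 × (22.2 − 0.999) = 3402.8 kip·in.
M_n = 3402.8/12 = 283.57 kip·ft.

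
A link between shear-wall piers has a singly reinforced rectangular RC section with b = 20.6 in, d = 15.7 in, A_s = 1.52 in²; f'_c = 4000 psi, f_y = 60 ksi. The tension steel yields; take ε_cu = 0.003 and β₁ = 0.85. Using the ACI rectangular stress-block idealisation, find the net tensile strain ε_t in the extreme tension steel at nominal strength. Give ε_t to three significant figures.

a = A_s f_y/(0.85 f'_c b) = 1.302 in.
β₁ = 0.85, so c = a/β₁ = 1.302/0.85 = 1.532 in.
From the linear strain diagram with ε_cu = 0.003: ε_t = 0.003 (d − c)/c = 0.003 × (15.7 − 1.532)/1.532 = 0.0277.
Since ε_t ≥ 0.005, the section is tension-controlled.

ε_t ≈ 0.0277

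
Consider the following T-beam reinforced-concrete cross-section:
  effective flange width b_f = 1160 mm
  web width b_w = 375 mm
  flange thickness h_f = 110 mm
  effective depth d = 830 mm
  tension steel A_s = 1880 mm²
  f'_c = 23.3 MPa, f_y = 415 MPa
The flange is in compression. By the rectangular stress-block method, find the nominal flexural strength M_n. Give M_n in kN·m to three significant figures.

Tension: T = A_s f_y = 1880 × 415 = 780200 N.
Try a within the flange: a = T/(0.85 f'_c b_f) = 780200/(0.85 × 23.3 × 1160) = 33.96 mm.
Since a = 33.96 ≤ h_f = 110 mm, the stress block lies entirely in the flange; analyse as a rectangular beam of width b_f.
M_n = T(d − a/2) = 780200 × (830 − 16.98) = 634.32 × 10⁶ N·mm.
M_n = 634.32 kN·m.

M_n ≈ 634 kN·m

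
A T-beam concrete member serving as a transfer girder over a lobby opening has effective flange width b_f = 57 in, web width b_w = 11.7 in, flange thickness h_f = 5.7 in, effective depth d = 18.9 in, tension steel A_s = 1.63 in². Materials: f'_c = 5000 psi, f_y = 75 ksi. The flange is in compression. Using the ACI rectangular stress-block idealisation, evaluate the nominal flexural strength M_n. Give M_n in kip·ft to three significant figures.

Tension: T = A_s f_y = 1.63 × 75 = 122.25 kips.
Try a within the flange: a = T/(0.85 f'_c b_f) = 122.25/(0.85 × 5 × 57) = 0.505 in.
Since a = 0.505 ≤ h_f = 5.7 in, the stress block lies entirely in the flange; analyse as a rectangular beam of width b_f.
M_n = T(d − a/2) = 122.25 × (18.9 − 0.2525) = 2279.7 kip·in.
M_n = 2279.7/12 = 189.98 kip·ft.

M_n ≈ 190 kip·ft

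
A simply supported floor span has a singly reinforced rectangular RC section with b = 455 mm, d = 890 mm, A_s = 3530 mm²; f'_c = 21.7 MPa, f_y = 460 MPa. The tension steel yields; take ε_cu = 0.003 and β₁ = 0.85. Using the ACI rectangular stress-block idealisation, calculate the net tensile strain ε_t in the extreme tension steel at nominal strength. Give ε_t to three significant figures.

a = A_s f_y/(0.85 f'_c b) = 193.48 mm.
β₁ = 0.85, so c = a/β₁ = 193.48/0.85 = 227.62 mm.
From the linear strain diagram with ε_cu = 0.003: ε_t = 0.003 (d − c)/c = 0.003 × (890 − 227.62)/227.62 = 0.00873.
Since ε_t ≥ 0.005, the section is tension-controlled.

ε_t ≈ 0.00873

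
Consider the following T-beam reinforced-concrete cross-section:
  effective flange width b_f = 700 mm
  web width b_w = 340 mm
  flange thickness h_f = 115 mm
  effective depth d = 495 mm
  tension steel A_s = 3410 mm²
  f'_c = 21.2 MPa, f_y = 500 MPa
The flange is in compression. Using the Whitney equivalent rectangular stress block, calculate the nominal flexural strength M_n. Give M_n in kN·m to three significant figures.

Tension: T = A_s f_y = 3410 × 500 = 1705000 N.
Try a within the flange: a = T/(0.85 f'_c b_f) = 1705000/(0.85 × 21.2 × 700) = 135.17 mm.
a = 135.17 > h_f = 115 mm: the block extends into the web. Split into flange-overhang and web parts.
C_f = 0.85 f'_c (b_f − b_w) h_f = 0.85 × 21.2 × (700 − 340) × 115 = 746028 N.
Remaining web compression depth: a_w = (T − C_f)/(0.85 f'_c b_w) = (1705000 − 746028)/(0.85 × 21.2 × 340) = 156.52 mm.
M_n = C_f(d − h_f/2) + (T − C_f)(d − a_w/2) = 746028 × (495 − 57.5) + 958972 × (495 − 78.26) = 326.39 + 399.64 = 726.03 × 10⁶ N·mm.
M_n = 726.03 kN·m.

M_n ≈ 726 kN·m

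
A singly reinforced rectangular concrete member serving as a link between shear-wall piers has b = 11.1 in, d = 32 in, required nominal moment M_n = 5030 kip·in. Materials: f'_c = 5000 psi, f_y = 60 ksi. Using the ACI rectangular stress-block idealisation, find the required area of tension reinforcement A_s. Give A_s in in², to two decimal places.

A_s ≈ 2.77 in²

From M_n = 0.85 f'_c a b (d − a/2):
a = d − √(d² − 2M_n/(0.85 f'_c b)) = 32 − √(32² − 2 × 5030/(0.85 × 5 × 11.1)) = 3.526 in.
A_s = 0.85 f'_c a b / f_y = 0.85 × 5 × 3.526 × 11.1 / 60 = 2.772 in².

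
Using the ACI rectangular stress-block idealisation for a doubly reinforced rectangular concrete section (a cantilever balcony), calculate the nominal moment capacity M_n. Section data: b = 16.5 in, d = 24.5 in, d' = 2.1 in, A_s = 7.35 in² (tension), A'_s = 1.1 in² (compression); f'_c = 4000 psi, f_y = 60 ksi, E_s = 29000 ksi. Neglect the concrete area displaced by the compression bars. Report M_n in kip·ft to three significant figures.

M_n ≈ 784 kip·ft

Assume both steels yield.
a = (A_s − A'_s) f_y/(0.85 f'_c b) = (7.35 − 1.1) × 60/(0.85 × 4 × 16.5) = 6.684 in.
c = a/β₁ = 6.684/0.85 = 7.864 in; ε'_s = 0.003(c − d')/c = 0.0022 ≥ ε_y = 0.0021, so the compression steel yields.
M_n = (A_s − A'_s) f_y (d − a/2) + A'_s f_y (d − d') = 375 × (24.5 − 3.342) + 66 × (24.5 − 2.1) = 7934.3 + 1478.4 = 9412.7 kip·in = 9412.7/12 = 784.39 kip·ft.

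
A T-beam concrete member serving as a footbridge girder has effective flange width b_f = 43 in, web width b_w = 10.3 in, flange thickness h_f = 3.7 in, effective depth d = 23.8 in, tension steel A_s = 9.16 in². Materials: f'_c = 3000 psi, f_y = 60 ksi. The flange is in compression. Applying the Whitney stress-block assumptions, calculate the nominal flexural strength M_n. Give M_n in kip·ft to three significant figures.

M_n ≈ 950 kip·ft

Tension: T = A_s f_y = 9.16 × 60 = 549.6 kips.
Try a within the flange: a = T/(0.85 f'_c b_f) = 549.6/(0.85 × 3 × 43) = 5.012 in.
a = 5.012 > h_f = 3.7 in: the block extends into the web. Split into flange-overhang and web parts.
C_f = 0.85 f'_c (b_f − b_w) h_f = 0.85 × 3 × (43 − 10.3) × 3.7 = 308.5 kips.
Remaining web compression depth: a_w = (T − C_f)/(0.85 f'_c b_w) = (549.6 − 308.5)/(0.85 × 3 × 10.3) = 9.180 in.
M_n = C_f(d − h_f/2) + (T − C_f)(d − a_w/2) = 308.5 × (23.8 − 1.85) + 241.1 × (23.8 − 4.59) = 6771.6 + 4631.5 = 11403.1 kip·in.
M_n = 11403.1/12 = 950.26 kip·ft.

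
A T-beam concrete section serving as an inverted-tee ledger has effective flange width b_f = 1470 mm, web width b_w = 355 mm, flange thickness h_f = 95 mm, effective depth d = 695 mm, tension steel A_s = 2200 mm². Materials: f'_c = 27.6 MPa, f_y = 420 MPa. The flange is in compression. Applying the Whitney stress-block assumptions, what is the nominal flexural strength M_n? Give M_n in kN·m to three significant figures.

M_n ≈ 630 kN·m

Tension: T = A_s f_y = 2200 × 420 = 924000 N.
Try a within the flange: a = T/(0.85 f'_c b_f) = 924000/(0.85 × 27.6 × 1470) = 26.79 mm.
Since a = 26.79 ≤ h_f = 95 mm, the stress block lies entirely in the flange; analyse as a rectangular beam of width b_f.
M_n = T(d − a/2) = 924000 × (695 − 13.395) = 629.80 × 10⁶ N·mm.
M_n = 629.80 kN·m.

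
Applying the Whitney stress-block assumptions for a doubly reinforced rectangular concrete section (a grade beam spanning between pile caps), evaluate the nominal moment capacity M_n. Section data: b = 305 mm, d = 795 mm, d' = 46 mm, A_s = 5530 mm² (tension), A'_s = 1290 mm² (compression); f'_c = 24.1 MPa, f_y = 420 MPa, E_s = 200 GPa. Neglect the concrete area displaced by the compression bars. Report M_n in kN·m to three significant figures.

M_n ≈ 1570 kN·m

Assume both tension and compression steel yield.
Net tension couple steel: A_s − A'_s = 4240 mm².
a = (A_s − A'_s) f_y / (0.85 f'_c b) = 1780800/(0.85 × 24.1 × 305) = 285.02 mm.
c = a/β₁ = 285.02/0.85 = 335.32 mm; ε'_s = 0.003(c − d')/c = 0.0026 ≥ f_y/E_s = 0.0021, so compression steel does yield.
M_n = (A_s − A'_s) f_y (d − a/2) + A'_s f_y (d − d') = [1780800 × (795 − 142.51) + 541800 × (795 − 46)] × 10⁻⁶ = 1161.95 + 405.81 = 1567.76 kN·m.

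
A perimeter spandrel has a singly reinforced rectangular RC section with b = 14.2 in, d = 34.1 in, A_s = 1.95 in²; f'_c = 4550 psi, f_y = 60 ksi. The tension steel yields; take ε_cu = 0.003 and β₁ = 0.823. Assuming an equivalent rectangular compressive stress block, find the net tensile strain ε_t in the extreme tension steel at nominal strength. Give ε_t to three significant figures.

ε_t ≈ 0.0365

a = A_s f_y/(0.85 f'_c b) = 2.130 in.
β₁ = 0.823, so c = a/β₁ = 2.130/0.823 = 2.588 in.
From the linear strain diagram with ε_cu = 0.003: ε_t = 0.003 (d − c)/c = 0.003 × (34.1 − 2.588)/2.588 = 0.0365.
Since ε_t ≥ 0.005, the section is tension-controlled.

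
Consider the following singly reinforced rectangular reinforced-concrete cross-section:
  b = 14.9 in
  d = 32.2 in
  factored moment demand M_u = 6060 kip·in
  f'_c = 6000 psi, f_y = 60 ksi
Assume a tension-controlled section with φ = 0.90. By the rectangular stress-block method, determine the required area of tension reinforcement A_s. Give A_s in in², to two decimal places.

M_n = M_u/φ = 6060/0.90 = 6733.33 kip·in.
From M_n = 0.85 f'_c a b (d − a/2):
a = d − √(d² − 2M_n/(0.85 f'_c b)) = 32.2 − √(32.2² − 2 × 6733.33/(0.85 × 6 × 14.9)) = 2.881 in.
A_s = 0.85 f'_c a b / f_y = 0.85 × 6 × 2.881 × 14.9 / 60 = 3.649 in².

A_s ≈ 3.65 in²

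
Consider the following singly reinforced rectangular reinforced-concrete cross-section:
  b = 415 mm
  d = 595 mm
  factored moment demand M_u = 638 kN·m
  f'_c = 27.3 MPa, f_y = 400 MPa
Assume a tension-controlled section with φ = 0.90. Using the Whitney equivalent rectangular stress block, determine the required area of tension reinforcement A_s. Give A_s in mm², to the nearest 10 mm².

M_n = M_u/φ = 638/0.90 = 708.889 kN·m.
With M_n = 0.85 f'_c a b (d − a/2), solve the quadratic for a:
a = d − √(d² − 2M_n/(0.85 f'_c b)) = 595 − √(595² − 2 × 708.889×10⁶/(0.85 × 27.3 × 415)) = 140.25 mm.
A_s = 0.85 f'_c a b / f_y = 0.85 × 27.3 × 140.25 × 415 / 400 = 3376.5 mm².

A_s ≈ 3380 mm²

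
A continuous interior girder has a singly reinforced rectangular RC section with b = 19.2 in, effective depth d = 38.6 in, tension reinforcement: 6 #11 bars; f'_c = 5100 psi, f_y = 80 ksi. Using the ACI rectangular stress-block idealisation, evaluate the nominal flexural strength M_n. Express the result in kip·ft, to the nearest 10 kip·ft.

A_s = 6 × 1.56 = 9.36 in².
T = A_s f_y = 9.36 × 80 = 748.8 kips.
a = T/(0.85 f'_c b) = 748.8/(0.85 × 5.1 × 19.2) = 8.997 in.
M_n = T(d − a/2) = 748.8 × (38.6 − 4.4985) = 25535.2 kip·in = 25535.2/12 = 2127.93 kip·ft.

M_n ≈ 2130 kip·ft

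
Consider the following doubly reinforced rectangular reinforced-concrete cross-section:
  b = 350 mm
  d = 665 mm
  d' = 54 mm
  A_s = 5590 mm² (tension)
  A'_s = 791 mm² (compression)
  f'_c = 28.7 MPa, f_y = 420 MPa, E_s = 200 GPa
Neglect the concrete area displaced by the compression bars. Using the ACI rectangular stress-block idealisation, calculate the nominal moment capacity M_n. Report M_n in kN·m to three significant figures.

M_n ≈ 1310 kN·m

Assume both tension and compression steel yield.
Net tension couple steel: A_s − A'_s = 4799 mm².
a = (A_s − A'_s) f_y / (0.85 f'_c b) = 2015580/(0.85 × 28.7 × 350) = 236.06 mm.
c = a/β₁ = 236.06/0.845 = 279.36 mm; ε'_s = 0.003(c − d')/c = 0.0024 ≥ f_y/E_s = 0.0021, so compression steel does yield.
M_n = (A_s − A'_s) f_y (d − a/2) + A'_s f_y (d − d') = [2015580 × (665 − 118.03) + 332220 × (665 − 54)] × 10⁻⁶ = 1102.46 + 202.99 = 1305.45 kN·m.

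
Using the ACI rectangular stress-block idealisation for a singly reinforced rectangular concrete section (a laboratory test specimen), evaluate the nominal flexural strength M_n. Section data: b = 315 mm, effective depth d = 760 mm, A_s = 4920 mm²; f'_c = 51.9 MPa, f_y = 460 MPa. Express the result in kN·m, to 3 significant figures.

M_n ≈ 1540 kN·m

T = A_s f_y = 4920 × 460 = 2263200 N = 2263.2 kN.
From C = T: a = T/(0.85 f'_c b) = 2263200/(0.85 × 51.9 × 315) = 162.86 mm.
M_n = T(d − a/2) = 2263.2 kN × (760 − 81.43) mm = 1535.74 kN·m.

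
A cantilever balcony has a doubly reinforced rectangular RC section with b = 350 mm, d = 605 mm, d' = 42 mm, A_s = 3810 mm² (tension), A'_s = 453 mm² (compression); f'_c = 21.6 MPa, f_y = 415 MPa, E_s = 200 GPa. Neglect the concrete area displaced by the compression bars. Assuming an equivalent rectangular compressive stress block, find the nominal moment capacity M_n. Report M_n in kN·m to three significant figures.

M_n ≈ 798 kN·m

Assume both tension and compression steel yield.
Net tension couple steel: A_s − A'_s = 3357 mm².
a = (A_s − A'_s) f_y / (0.85 f'_c b) = 1393155/(0.85 × 21.6 × 350) = 216.80 mm.
c = a/β₁ = 216.80/0.85 = 255.06 mm; ε'_s = 0.003(c − d')/c = 0.0025 ≥ f_y/E_s = 0.0021, so compression steel does yield.
M_n = (A_s − A'_s) f_y (d − a/2) + A'_s f_y (d − d') = [1393155 × (605 − 108.4) + 187995 × (605 − 42)] × 10⁻⁶ = 691.84 + 105.84 = 797.68 kN·m.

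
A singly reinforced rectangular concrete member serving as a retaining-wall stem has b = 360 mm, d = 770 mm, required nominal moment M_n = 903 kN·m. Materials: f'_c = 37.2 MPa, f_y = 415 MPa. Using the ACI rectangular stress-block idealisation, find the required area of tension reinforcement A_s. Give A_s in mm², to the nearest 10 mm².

A_s ≈ 3050 mm²

With M_n = 0.85 f'_c a b (d − a/2), solve the quadratic for a:
a = d − √(d² − 2M_n/(0.85 f'_c b)) = 770 − √(770² − 2 × 903×10⁶/(0.85 × 37.2 × 360)) = 111.03 mm.
A_s = 0.85 f'_c a b / f_y = 0.85 × 37.2 × 111.03 × 360 / 415 = 3045.5 mm².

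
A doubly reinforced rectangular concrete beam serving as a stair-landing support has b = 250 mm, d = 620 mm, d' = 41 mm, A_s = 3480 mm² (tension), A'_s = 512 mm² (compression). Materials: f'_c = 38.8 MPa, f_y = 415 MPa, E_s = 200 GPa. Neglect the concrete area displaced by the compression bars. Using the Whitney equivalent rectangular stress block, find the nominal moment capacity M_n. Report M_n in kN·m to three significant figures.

Assume both tension and compression steel yield.
Net tension couple steel: A_s − A'_s = 2968 mm².
a = (A_s − A'_s) f_y / (0.85 f'_c b) = 1231720/(0.85 × 38.8 × 250) = 149.39 mm.
c = a/β₁ = 149.39/0.773 = 193.26 mm; ε'_s = 0.003(c − d')/c = 0.0024 ≥ f_y/E_s = 0.0021, so compression steel does yield.
M_n = (A_s − A'_s) f_y (d − a/2) + A'_s f_y (d − d') = [1231720 × (620 − 74.695) + 212480 × (620 − 41)] × 10⁻⁶ = 671.66 + 123.03 = 794.69 kN·m.

M_n ≈ 795 kN·m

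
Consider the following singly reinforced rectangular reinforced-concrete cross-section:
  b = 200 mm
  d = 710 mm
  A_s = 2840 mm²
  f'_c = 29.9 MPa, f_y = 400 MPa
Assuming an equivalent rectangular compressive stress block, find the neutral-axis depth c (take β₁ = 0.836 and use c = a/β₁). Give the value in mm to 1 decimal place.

T = A_s f_y = 2840 × 400 = 1136000 N = 1136 kN.
Setting C = 0.85 f'_c a b equal to T: a = 1136000/(0.85 × 29.9 × 200) = 223.490 mm.
With β₁ = 0.836, c = a/β₁ = 223.490/0.836 = 267.3 mm.

c ≈ 267.3 mm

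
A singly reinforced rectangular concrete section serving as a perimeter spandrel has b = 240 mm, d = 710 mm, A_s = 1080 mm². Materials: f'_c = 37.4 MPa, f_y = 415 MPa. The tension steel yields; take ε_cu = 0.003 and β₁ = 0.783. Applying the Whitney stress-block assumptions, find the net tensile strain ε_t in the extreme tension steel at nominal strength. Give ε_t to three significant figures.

a = A_s f_y/(0.85 f'_c b) = 58.74 mm.
β₁ = 0.783, so c = a/β₁ = 58.74/0.783 = 75.02 mm.
From the linear strain diagram with ε_cu = 0.003: ε_t = 0.003 (d − c)/c = 0.003 × (710 − 75.02)/75.02 = 0.0254.
Since ε_t ≥ 0.005, the section is tension-controlled.

ε_t ≈ 0.0254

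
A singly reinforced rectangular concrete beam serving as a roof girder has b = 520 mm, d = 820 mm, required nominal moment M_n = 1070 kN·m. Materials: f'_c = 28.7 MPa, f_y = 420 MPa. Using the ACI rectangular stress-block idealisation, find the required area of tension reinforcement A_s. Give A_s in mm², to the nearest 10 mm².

A_s ≈ 3330 mm²

With M_n = 0.85 f'_c a b (d − a/2), solve the quadratic for a:
a = d − √(d² − 2M_n/(0.85 f'_c b)) = 820 − √(820² − 2 × 1070×10⁶/(0.85 × 28.7 × 520)) = 110.28 mm.
A_s = 0.85 f'_c a b / f_y = 0.85 × 28.7 × 110.28 × 520 / 420 = 3330.8 mm².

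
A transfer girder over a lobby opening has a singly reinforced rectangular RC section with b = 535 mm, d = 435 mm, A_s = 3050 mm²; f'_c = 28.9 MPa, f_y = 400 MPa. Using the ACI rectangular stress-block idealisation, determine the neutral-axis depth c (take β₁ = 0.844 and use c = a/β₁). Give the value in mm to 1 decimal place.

T = A_s f_y = 3050 × 400 = 1220000 N = 1220 kN.
Setting C = 0.85 f'_c a b equal to T: a = 1220000/(0.85 × 28.9 × 535) = 92.830 mm.
With β₁ = 0.844, c = a/β₁ = 92.830/0.844 = 110.0 mm.

c ≈ 110.0 mm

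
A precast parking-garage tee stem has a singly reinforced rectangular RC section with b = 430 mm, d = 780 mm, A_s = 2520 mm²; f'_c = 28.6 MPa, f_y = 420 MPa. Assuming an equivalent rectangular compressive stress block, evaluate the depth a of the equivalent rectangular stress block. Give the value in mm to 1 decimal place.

T = A_s f_y = 2520 × 420 = 1058400 N = 1058.4 kN.
Setting C = 0.85 f'_c a b equal to T: a = 1058400/(0.85 × 28.6 × 430) = 101.3 mm.

a ≈ 101.3 mm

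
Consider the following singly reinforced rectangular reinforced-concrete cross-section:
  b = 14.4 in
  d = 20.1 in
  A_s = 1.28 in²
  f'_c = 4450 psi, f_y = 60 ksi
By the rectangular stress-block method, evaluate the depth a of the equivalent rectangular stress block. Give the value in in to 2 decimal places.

T = A_s f_y = 1.28 × 60 = 76.8 kips.
a = T/(0.85 f'_c b) = 76.8/(0.85 × 4.45 × 14.4) = 1.41 in.

a ≈ 1.41 in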